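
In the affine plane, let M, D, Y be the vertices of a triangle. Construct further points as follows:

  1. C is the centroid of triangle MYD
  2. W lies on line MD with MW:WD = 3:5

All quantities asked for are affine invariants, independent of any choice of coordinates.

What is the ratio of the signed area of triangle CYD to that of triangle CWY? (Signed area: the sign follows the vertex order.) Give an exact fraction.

Work in coordinates with M = (0, 0), D = (1, 0), Y = (0, 1).
1. C is the centroid of triangle MYD ⇒ C = (1/3, 1/3)
2. W lies on line MD with MW:WD = 3:5 ⇒ W = (3/8, 0)
2·[CYD] = -1/3, 2·[CWY] = -1/12
[CYD]:[CWY] = -1/3:-1/12 = 4

[CYD]:[CWY] = 4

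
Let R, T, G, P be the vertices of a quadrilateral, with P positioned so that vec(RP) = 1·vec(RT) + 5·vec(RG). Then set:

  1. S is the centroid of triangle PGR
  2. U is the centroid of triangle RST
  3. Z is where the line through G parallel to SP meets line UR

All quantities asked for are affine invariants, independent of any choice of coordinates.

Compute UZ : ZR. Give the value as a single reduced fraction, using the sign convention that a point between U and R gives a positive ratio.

UZ:ZR = -7/3

Work in coordinates with R = (0, 0), T = (1, 0), G = (0, 1), P = (1, 5).
1. S is the centroid of triangle PGR ⇒ S = (1/3, 2)
2. U is the centroid of triangle RST ⇒ U = (4/9, 2/3)
3. Z is where the line through G parallel to SP meets line UR ⇒ Z = (-1/3, -1/2)
Z = U + t·(R−U) with t = 7/4, so UZ:ZR = t:(1−t) = 7/4:-3/4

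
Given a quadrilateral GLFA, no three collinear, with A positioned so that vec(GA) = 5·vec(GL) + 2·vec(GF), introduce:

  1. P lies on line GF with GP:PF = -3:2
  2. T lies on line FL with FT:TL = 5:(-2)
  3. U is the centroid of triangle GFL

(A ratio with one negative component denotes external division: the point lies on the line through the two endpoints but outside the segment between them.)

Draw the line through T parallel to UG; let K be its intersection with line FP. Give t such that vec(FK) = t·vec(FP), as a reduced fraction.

Set G = (0, 0), L = (1, 0), F = (0, 1), A = (5, 2); any affine frame gives the same invariant.
1. P lies on line GF with GP:PF = -3:2 ⇒ P = (0, 3)
2. T lies on line FL with FT:TL = 5:(-2) ⇒ T = (5/3, -2/3)
3. U is the centroid of triangle GFL ⇒ U = (1/3, 1/3)
through T parallel to UG: direction (-1/3, -1/3); meets FP at K = (0, -7/3)
K = F + t·(P−F) with t = -5/3

t = -5/3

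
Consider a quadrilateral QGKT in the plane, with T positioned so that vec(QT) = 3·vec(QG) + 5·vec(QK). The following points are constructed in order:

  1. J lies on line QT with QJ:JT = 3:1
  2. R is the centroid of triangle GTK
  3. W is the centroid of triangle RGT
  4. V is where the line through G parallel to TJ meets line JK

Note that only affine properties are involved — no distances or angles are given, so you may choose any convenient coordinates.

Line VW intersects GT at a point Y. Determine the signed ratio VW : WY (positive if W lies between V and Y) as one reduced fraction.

VW:WY = -82/7

Work in coordinates with Q = (0, 0), G = (1, 0), K = (0, 1), T = (3, 5).
1. J lies on line QT with QJ:JT = 3:1 ⇒ J = (9/4, 15/4)
2. R is the centroid of triangle GTK ⇒ R = (4/3, 2)
3. W is the centroid of triangle RGT ⇒ W = (16/9, 7/3)
4. V is where the line through G parallel to TJ meets line JK ⇒ V = (6, 25/3)
line VW meets GT at Y = (263/123, 350/123)
W = V + t·(Y−V) with t = 82/75, so VW:WY = 82/75:-7/75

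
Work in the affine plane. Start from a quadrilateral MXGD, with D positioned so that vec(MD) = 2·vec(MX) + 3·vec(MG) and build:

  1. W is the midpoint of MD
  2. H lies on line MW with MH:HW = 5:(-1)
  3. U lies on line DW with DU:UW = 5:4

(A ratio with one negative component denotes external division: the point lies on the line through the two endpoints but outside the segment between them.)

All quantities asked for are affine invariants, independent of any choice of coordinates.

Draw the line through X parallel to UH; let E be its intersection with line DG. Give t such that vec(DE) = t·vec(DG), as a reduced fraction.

Assign M = (0, 0), X = (1, 0), G = (0, 1), D = (2, 3) — the answer is frame-independent, so this choice is without loss of generality.
1. W is the midpoint of MD ⇒ W = (1, 3/2)
2. H lies on line MW with MH:HW = 5:(-1) ⇒ H = (5/4, 15/8)
3. U lies on line DW with DU:UW = 5:4 ⇒ U = (13/9, 13/6)
through X parallel to UH: direction (-7/36, -7/24); meets DG at E = (5, 6)
E = D + t·(G−D) with t = -3/2

t = -3/2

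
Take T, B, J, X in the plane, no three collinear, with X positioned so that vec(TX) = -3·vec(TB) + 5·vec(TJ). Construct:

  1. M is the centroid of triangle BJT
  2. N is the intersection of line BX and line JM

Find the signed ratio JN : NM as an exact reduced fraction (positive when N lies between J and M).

JN:NM = -1/2

Choose coordinates T = (0, 0), B = (1, 0), J = (0, 1), X = (-3, 5).
1. M is the centroid of triangle BJT ⇒ M = (1/3, 1/3)
2. N is the intersection of line BX and line JM ⇒ N = (-1/3, 5/3)
N = J + t·(M−J) with t = -1, so JN:NM = t:(1−t) = -1:2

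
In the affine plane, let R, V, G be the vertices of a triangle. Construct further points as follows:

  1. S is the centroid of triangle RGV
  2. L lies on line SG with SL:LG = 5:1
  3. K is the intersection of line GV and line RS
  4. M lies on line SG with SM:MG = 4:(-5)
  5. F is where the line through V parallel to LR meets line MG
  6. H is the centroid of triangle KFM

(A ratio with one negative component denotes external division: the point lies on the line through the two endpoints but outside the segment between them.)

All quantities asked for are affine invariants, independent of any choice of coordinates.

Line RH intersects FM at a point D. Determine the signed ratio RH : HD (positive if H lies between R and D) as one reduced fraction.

RH:HD = -7

Assign R = (0, 0), V = (1, 0), G = (0, 1) — the answer is frame-independent, so this choice is without loss of generality.
1. S is the centroid of triangle RGV ⇒ S = (1/3, 1/3)
2. L lies on line SG with SL:LG = 5:1 ⇒ L = (1/18, 8/9)
3. K is the intersection of line GV and line RS ⇒ K = (1/2, 1/2)
4. M lies on line SG with SM:MG = 4:(-5) ⇒ M = (5/3, -7/3)
5. F is where the line through V parallel to LR meets line MG ⇒ F = (17/18, -8/9)
6. H is the centroid of triangle KFM ⇒ H = (28/27, -49/54)
line RH meets FM at D = (8/9, -7/9)
H = R + t·(D−R) with t = 7/6, so RH:HD = 7/6:-1/6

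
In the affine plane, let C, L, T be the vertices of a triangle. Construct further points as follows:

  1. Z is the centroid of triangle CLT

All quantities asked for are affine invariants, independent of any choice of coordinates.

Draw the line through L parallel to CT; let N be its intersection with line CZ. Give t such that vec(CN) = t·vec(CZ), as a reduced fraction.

t = 3

Choose coordinates C = (0, 0), L = (1, 0), T = (0, 1).
1. Z is the centroid of triangle CLT ⇒ Z = (1/3, 1/3)
through L parallel to CT: direction (0, 1); meets CZ at N = (1, 1)
N = C + t·(Z−C) with t = 3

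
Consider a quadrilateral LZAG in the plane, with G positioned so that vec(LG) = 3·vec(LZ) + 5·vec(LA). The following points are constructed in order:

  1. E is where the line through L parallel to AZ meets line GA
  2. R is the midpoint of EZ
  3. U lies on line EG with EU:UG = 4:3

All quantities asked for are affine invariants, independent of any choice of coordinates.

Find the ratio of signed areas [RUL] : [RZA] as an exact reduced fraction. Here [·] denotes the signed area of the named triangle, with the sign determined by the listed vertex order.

Set L = (0, 0), Z = (1, 0), A = (0, 1), G = (3, 5); any affine frame gives the same invariant.
1. E is where the line through L parallel to AZ meets line GA ⇒ E = (-3/7, 3/7)
2. R is the midpoint of EZ ⇒ R = (2/7, 3/14)
3. U lies on line EG with EU:UG = 4:3 ⇒ U = (75/49, 149/49)
2·[RUL] = 53/98, 2·[RZA] = 1/2
[RUL]:[RZA] = 53/98:1/2 = 53/49

[RUL]:[RZA] = 53/49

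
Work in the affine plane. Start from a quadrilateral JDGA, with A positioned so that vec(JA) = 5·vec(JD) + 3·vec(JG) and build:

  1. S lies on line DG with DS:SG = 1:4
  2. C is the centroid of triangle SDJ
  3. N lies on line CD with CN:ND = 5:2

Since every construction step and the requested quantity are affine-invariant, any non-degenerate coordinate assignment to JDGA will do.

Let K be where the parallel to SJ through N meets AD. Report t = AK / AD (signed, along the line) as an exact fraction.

Assign J = (0, 0), D = (1, 0), G = (0, 1), A = (5, 3) — the answer is frame-independent, so this choice is without loss of generality.
1. S lies on line DG with DS:SG = 1:4 ⇒ S = (4/5, 1/5)
2. C is the centroid of triangle SDJ ⇒ C = (3/5, 1/15)
3. N lies on line CD with CN:ND = 5:2 ⇒ N = (31/35, 2/105)
through N parallel to SJ: direction (-4/5, -1/5); meets AD at K = (23/21, 1/14)
K = A + t·(D−A) with t = 41/42

t = 41/42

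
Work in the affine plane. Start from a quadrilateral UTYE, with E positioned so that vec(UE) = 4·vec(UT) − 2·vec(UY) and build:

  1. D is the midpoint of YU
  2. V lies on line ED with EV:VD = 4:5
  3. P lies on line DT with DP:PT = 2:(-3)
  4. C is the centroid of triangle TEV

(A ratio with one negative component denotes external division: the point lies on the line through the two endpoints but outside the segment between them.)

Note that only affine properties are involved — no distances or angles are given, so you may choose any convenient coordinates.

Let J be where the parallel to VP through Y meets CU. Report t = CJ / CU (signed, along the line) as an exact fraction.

Work in coordinates with U = (0, 0), T = (1, 0), Y = (0, 1), E = (4, -2).
1. D is the midpoint of YU ⇒ D = (0, 1/2)
2. V lies on line ED with EV:VD = 4:5 ⇒ V = (20/9, -8/9)
3. P lies on line DT with DP:PT = 2:(-3) ⇒ P = (-2, 3/2)
4. C is the centroid of triangle TEV ⇒ C = (65/27, -26/27)
through Y parallel to VP: direction (-38/9, 43/18); meets CU at J = (380/63, -152/63)
J = C + t·(U−C) with t = -137/91

t = -137/91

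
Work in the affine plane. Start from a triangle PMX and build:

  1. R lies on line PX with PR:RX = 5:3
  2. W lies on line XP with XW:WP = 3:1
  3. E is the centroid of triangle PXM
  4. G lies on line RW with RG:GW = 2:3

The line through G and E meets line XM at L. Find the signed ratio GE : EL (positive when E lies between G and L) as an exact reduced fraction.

Assign P = (0, 0), M = (1, 0), X = (0, 1) — the answer is frame-independent, so this choice is without loss of generality.
1. R lies on line PX with PR:RX = 5:3 ⇒ R = (0, 5/8)
2. W lies on line XP with XW:WP = 3:1 ⇒ W = (0, 1/4)
3. E is the centroid of triangle PXM ⇒ E = (1/3, 1/3)
4. G lies on line RW with RG:GW = 2:3 ⇒ G = (0, 19/40)
line GE meets XM at L = (21/23, 2/23)
E = G + t·(L−G) with t = 23/63, so GE:EL = 23/63:40/63

GE:EL = 23/40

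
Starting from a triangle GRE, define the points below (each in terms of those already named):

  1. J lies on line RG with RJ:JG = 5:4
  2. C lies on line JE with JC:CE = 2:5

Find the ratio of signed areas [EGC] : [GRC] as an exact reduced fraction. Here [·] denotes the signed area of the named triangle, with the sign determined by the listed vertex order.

[EGC]:[GRC] = 10/9

Set G = (0, 0), R = (1, 0), E = (0, 1); any affine frame gives the same invariant.
1. J lies on line RG with RJ:JG = 5:4 ⇒ J = (4/9, 0)
2. C lies on line JE with JC:CE = 2:5 ⇒ C = (20/63, 2/7)
2·[EGC] = 20/63, 2·[GRC] = 2/7
[EGC]:[GRC] = 20/63:2/7 = 10/9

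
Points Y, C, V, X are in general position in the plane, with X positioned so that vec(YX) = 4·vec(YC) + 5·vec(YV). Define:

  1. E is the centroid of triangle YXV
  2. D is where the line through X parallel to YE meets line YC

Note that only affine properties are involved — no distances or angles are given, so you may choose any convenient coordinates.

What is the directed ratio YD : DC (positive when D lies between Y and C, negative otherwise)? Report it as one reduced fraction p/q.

YD:DC = 2

Choose coordinates Y = (0, 0), C = (1, 0), V = (0, 1), X = (4, 5).
1. E is the centroid of triangle YXV ⇒ E = (4/3, 2)
2. D is where the line through X parallel to YE meets line YC ⇒ D = (2/3, 0)
D = Y + t·(C−Y) with t = 2/3, so YD:DC = t:(1−t) = 2/3:1/3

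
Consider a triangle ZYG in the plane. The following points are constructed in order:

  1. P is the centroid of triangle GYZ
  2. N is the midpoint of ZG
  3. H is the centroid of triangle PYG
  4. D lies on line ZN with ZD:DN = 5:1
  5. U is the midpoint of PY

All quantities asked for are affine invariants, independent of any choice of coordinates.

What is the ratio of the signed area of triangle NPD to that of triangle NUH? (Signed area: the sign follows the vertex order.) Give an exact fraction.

Assign Z = (0, 0), Y = (1, 0), G = (0, 1) — the answer is frame-independent, so this choice is without loss of generality.
1. P is the centroid of triangle GYZ ⇒ P = (1/3, 1/3)
2. N is the midpoint of ZG ⇒ N = (0, 1/2)
3. H is the centroid of triangle PYG ⇒ H = (4/9, 4/9)
4. D lies on line ZN with ZD:DN = 5:1 ⇒ D = (0, 5/12)
5. U is the midpoint of PY ⇒ U = (2/3, 1/6)
2·[NPD] = -1/36, 2·[NUH] = 1/9
[NPD]:[NUH] = -1/36:1/9 = -1/4

[NPD]:[NUH] = -1/4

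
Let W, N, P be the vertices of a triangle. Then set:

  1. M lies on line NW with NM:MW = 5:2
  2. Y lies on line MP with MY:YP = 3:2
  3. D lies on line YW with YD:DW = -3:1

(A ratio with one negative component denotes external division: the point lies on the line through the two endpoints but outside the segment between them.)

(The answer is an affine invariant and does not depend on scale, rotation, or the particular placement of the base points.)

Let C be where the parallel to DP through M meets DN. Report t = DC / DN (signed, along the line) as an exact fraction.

Set W = (0, 0), N = (1, 0), P = (0, 1); any affine frame gives the same invariant.
1. M lies on line NW with NM:MW = 5:2 ⇒ M = (2/7, 0)
2. Y lies on line MP with MY:YP = 3:2 ⇒ Y = (4/35, 3/5)
3. D lies on line YW with YD:DW = -3:1 ⇒ D = (-2/35, -3/10)
through M parallel to DP: direction (2/35, 13/10); meets DN at C = (184/665, -39/190)
C = D + t·(N−D) with t = 6/19

t = 6/19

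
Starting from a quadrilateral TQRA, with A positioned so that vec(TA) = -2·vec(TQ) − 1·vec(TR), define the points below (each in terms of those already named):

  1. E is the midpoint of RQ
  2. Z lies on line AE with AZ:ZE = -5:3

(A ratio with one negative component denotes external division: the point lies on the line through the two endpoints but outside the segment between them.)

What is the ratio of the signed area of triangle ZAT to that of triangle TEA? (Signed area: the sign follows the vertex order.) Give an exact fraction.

[ZAT]:[TEA] = 5/2

Choose coordinates T = (0, 0), Q = (1, 0), R = (0, 1), A = (-2, -1).
1. E is the midpoint of RQ ⇒ E = (1/2, 1/2)
2. Z lies on line AE with AZ:ZE = -5:3 ⇒ Z = (17/4, 11/4)
2·[ZAT] = 5/4, 2·[TEA] = 1/2
[ZAT]:[TEA] = 5/4:1/2 = 5/2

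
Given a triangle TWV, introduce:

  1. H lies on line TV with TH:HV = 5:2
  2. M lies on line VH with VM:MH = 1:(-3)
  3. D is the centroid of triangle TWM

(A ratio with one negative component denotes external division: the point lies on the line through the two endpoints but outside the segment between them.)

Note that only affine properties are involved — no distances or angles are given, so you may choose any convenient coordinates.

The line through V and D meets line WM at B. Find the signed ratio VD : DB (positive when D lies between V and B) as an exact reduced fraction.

Set T = (0, 0), W = (1, 0), V = (0, 1); any affine frame gives the same invariant.
1. H lies on line TV with TH:HV = 5:2 ⇒ H = (0, 5/7)
2. M lies on line VH with VM:MH = 1:(-3) ⇒ M = (0, 8/7)
3. D is the centroid of triangle TWM ⇒ D = (1/3, 8/21)
line VD meets WM at B = (-1/5, 48/35)
D = V + t·(B−V) with t = -5/3, so VD:DB = -5/3:8/3

VD:DB = -5/8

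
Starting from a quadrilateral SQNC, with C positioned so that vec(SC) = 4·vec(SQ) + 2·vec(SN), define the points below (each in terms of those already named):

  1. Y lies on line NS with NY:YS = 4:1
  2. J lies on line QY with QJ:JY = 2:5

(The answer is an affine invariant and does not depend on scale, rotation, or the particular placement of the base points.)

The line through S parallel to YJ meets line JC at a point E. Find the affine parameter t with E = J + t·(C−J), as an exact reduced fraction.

t = -1/13

Work in coordinates with S = (0, 0), Q = (1, 0), N = (0, 1), C = (4, 2).
1. Y lies on line NS with NY:YS = 4:1 ⇒ Y = (0, 1/5)
2. J lies on line QY with QJ:JY = 2:5 ⇒ J = (5/7, 2/35)
through S parallel to YJ: direction (5/7, -1/7); meets JC at E = (6/13, -6/65)
E = J + t·(C−J) with t = -1/13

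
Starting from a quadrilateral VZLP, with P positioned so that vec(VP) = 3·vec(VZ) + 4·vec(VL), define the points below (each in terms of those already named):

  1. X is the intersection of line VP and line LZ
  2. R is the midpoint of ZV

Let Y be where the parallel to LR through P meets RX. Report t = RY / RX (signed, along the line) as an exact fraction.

t = 21

Assign V = (0, 0), Z = (1, 0), L = (0, 1), P = (3, 4) — the answer is frame-independent, so this choice is without loss of generality.
1. X is the intersection of line VP and line LZ ⇒ X = (3/7, 4/7)
2. R is the midpoint of ZV ⇒ R = (1/2, 0)
through P parallel to LR: direction (1/2, -1); meets RX at Y = (-1, 12)
Y = R + t·(X−R) with t = 21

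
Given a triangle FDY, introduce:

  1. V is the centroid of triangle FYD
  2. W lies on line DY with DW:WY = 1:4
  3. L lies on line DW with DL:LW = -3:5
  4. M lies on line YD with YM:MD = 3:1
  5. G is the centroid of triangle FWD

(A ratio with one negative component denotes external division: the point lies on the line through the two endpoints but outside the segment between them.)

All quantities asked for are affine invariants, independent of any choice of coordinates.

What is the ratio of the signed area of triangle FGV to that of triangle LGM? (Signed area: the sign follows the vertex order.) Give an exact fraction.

[FGV]:[LGM] = -32/33

Choose coordinates F = (0, 0), D = (1, 0), Y = (0, 1).
1. V is the centroid of triangle FYD ⇒ V = (1/3, 1/3)
2. W lies on line DY with DW:WY = 1:4 ⇒ W = (4/5, 1/5)
3. L lies on line DW with DL:LW = -3:5 ⇒ L = (13/10, -3/10)
4. M lies on line YD with YM:MD = 3:1 ⇒ M = (3/4, 1/4)
5. G is the centroid of triangle FWD ⇒ G = (3/5, 1/15)
2·[FGV] = 8/45, 2·[LGM] = -11/60
[FGV]:[LGM] = 8/45:-11/60 = -32/33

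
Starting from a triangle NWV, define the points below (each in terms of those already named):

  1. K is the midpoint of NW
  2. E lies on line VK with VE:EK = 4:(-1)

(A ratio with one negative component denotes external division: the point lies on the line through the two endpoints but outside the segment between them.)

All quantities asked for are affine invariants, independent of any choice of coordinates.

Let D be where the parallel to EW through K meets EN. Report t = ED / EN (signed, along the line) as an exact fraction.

Choose coordinates N = (0, 0), W = (1, 0), V = (0, 1).
1. K is the midpoint of NW ⇒ K = (1/2, 0)
2. E lies on line VK with VE:EK = 4:(-1) ⇒ E = (2/3, -1/3)
through K parallel to EW: direction (1/3, 1/3); meets EN at D = (1/3, -1/6)
D = E + t·(N−E) with t = 1/2

t = 1/2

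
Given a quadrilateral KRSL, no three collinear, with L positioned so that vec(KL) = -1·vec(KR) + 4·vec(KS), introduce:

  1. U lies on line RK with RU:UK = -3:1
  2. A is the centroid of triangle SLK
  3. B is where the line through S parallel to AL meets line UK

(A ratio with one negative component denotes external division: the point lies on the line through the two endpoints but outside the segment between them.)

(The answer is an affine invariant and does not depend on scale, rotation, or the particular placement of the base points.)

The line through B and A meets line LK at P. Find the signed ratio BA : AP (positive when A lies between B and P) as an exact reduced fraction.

BA:AP = 17/7

Choose coordinates K = (0, 0), R = (1, 0), S = (0, 1), L = (-1, 4).
1. U lies on line RK with RU:UK = -3:1 ⇒ U = (-1/2, 0)
2. A is the centroid of triangle SLK ⇒ A = (-1/3, 5/3)
3. B is where the line through S parallel to AL meets line UK ⇒ B = (2/7, 0)
line BA meets LK at P = (-10/17, 40/17)
A = B + t·(P−B) with t = 17/24, so BA:AP = 17/24:7/24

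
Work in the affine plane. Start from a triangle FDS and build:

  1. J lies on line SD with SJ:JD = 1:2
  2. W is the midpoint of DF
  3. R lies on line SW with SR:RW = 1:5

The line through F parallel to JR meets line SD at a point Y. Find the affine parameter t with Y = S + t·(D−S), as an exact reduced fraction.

t = 3

Choose coordinates F = (0, 0), D = (1, 0), S = (0, 1).
1. J lies on line SD with SJ:JD = 1:2 ⇒ J = (1/3, 2/3)
2. W is the midpoint of DF ⇒ W = (1/2, 0)
3. R lies on line SW with SR:RW = 1:5 ⇒ R = (1/12, 5/6)
through F parallel to JR: direction (-1/4, 1/6); meets SD at Y = (3, -2)
Y = S + t·(D−S) with t = 3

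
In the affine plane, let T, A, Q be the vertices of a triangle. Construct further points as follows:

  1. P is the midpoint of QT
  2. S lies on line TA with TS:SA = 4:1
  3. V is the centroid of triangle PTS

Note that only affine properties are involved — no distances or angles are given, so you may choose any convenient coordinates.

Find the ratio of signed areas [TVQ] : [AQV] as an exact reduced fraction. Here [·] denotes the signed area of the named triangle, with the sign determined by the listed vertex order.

Choose coordinates T = (0, 0), A = (1, 0), Q = (0, 1).
1. P is the midpoint of QT ⇒ P = (0, 1/2)
2. S lies on line TA with TS:SA = 4:1 ⇒ S = (4/5, 0)
3. V is the centroid of triangle PTS ⇒ V = (4/15, 1/6)
2·[TVQ] = 4/15, 2·[AQV] = 17/30
[TVQ]:[AQV] = 4/15:17/30 = 8/17

[TVQ]:[AQV] = 8/17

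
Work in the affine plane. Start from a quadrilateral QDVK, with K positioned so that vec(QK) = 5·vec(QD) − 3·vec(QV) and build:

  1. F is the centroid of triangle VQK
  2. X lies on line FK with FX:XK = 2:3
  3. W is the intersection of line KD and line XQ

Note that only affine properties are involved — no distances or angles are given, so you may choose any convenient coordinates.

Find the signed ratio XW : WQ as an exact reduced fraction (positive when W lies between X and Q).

XW:WQ = -2/15

Work in coordinates with Q = (0, 0), D = (1, 0), V = (0, 1), K = (5, -3).
1. F is the centroid of triangle VQK ⇒ F = (5/3, -2/3)
2. X lies on line FK with FX:XK = 2:3 ⇒ X = (3, -8/5)
3. W is the intersection of line KD and line XQ ⇒ W = (45/13, -24/13)
W = X + t·(Q−X) with t = -2/13, so XW:WQ = t:(1−t) = -2/13:15/13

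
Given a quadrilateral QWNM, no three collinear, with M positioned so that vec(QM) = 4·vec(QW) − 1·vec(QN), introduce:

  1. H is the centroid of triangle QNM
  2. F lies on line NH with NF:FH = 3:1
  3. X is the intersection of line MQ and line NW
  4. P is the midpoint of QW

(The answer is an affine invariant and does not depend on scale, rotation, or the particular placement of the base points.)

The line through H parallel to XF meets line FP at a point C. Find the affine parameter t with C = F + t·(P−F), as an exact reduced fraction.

Set Q = (0, 0), W = (1, 0), N = (0, 1), M = (4, -1); any affine frame gives the same invariant.
1. H is the centroid of triangle QNM ⇒ H = (4/3, 0)
2. F lies on line NH with NF:FH = 3:1 ⇒ F = (1, 1/4)
3. X is the intersection of line MQ and line NW ⇒ X = (4/3, -1/3)
4. P is the midpoint of QW ⇒ P = (1/2, 0)
through H parallel to XF: direction (-1/3, 7/12); meets FP at C = (31/27, 35/108)
C = F + t·(P−F) with t = -8/27

t = -8/27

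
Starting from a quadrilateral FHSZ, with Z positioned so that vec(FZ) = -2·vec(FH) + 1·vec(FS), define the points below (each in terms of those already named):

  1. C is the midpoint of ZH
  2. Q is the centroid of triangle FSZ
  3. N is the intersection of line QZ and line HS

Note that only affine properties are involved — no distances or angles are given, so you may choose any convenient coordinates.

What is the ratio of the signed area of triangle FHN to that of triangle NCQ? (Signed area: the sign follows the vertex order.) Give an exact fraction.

Work in coordinates with F = (0, 0), H = (1, 0), S = (0, 1), Z = (-2, 1).
1. C is the midpoint of ZH ⇒ C = (-1/2, 1/2)
2. Q is the centroid of triangle FSZ ⇒ Q = (-2/3, 2/3)
3. N is the intersection of line QZ and line HS ⇒ N = (2/3, 1/3)
2·[FHN] = 1/3, 2·[NCQ] = -1/6
[FHN]:[NCQ] = 1/3:-1/6 = -2

[FHN]:[NCQ] = -2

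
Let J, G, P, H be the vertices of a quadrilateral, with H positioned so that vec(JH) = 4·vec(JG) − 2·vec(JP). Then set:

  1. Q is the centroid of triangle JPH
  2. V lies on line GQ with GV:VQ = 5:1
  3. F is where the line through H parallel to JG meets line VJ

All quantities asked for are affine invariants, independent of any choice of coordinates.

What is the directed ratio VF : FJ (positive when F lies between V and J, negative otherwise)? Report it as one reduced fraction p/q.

VF:FJ = -31/36

Work in coordinates with J = (0, 0), G = (1, 0), P = (0, 1), H = (4, -2).
1. Q is the centroid of triangle JPH ⇒ Q = (4/3, -1/3)
2. V lies on line GQ with GV:VQ = 5:1 ⇒ V = (23/18, -5/18)
3. F is where the line through H parallel to JG meets line VJ ⇒ F = (46/5, -2)
F = V + t·(J−V) with t = -31/5, so VF:FJ = t:(1−t) = -31/5:36/5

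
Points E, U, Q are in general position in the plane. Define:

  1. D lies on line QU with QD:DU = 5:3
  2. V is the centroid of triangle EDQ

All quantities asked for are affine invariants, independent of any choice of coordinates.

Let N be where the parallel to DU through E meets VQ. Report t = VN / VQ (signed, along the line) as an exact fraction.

Set E = (0, 0), U = (1, 0), Q = (0, 1); any affine frame gives the same invariant.
1. D lies on line QU with QD:DU = 5:3 ⇒ D = (5/8, 3/8)
2. V is the centroid of triangle EDQ ⇒ V = (5/24, 11/24)
through E parallel to DU: direction (3/8, -3/8); meets VQ at N = (5/8, -5/8)
N = V + t·(Q−V) with t = -2

t = -2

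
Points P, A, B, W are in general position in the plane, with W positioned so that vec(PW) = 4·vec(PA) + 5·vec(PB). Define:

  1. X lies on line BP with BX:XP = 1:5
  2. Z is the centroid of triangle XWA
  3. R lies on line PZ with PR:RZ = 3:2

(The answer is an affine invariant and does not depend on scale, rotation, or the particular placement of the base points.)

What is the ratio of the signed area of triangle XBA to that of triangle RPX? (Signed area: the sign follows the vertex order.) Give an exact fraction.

Work in coordinates with P = (0, 0), A = (1, 0), B = (0, 1), W = (4, 5).
1. X lies on line BP with BX:XP = 1:5 ⇒ X = (0, 5/6)
2. Z is the centroid of triangle XWA ⇒ Z = (5/3, 35/18)
3. R lies on line PZ with PR:RZ = 3:2 ⇒ R = (1, 7/6)
2·[XBA] = -1/6, 2·[RPX] = -5/6
[XBA]:[RPX] = -1/6:-5/6 = 1/5

[XBA]:[RPX] = 1/5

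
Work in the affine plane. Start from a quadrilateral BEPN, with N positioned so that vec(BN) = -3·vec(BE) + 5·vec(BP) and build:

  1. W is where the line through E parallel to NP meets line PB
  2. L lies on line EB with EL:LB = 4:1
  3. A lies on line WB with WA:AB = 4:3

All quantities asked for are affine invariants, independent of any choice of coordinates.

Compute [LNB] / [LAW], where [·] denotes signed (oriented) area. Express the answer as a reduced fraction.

[LNB]:[LAW] = -105/16

Choose coordinates B = (0, 0), E = (1, 0), P = (0, 1), N = (-3, 5).
1. W is where the line through E parallel to NP meets line PB ⇒ W = (0, 4/3)
2. L lies on line EB with EL:LB = 4:1 ⇒ L = (1/5, 0)
3. A lies on line WB with WA:AB = 4:3 ⇒ A = (0, 4/7)
2·[LNB] = 1, 2·[LAW] = -16/105
[LNB]:[LAW] = 1:-16/105 = -105/16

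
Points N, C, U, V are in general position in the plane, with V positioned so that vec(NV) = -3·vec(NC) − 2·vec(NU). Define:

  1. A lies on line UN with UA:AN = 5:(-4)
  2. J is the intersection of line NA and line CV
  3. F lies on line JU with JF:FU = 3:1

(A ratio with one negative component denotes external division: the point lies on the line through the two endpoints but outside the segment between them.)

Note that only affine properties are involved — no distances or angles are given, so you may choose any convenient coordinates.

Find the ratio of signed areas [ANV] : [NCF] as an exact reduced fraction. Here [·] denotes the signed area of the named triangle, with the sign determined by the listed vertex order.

Work in coordinates with N = (0, 0), C = (1, 0), U = (0, 1), V = (-3, -2).
1. A lies on line UN with UA:AN = 5:(-4) ⇒ A = (0, -4)
2. J is the intersection of line NA and line CV ⇒ J = (0, -1/2)
3. F lies on line JU with JF:FU = 3:1 ⇒ F = (0, 5/8)
2·[ANV] = 12, 2·[NCF] = 5/8
[ANV]:[NCF] = 12:5/8 = 96/5

[ANV]:[NCF] = 96/5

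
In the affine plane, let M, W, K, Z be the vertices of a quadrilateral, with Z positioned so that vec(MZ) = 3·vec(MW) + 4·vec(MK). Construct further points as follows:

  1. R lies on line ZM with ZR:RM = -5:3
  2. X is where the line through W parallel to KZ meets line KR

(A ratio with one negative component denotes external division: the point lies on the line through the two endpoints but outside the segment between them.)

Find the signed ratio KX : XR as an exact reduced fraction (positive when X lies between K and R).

Set M = (0, 0), W = (1, 0), K = (0, 1), Z = (3, 4); any affine frame gives the same invariant.
1. R lies on line ZM with ZR:RM = -5:3 ⇒ R = (-9/2, -6)
2. X is where the line through W parallel to KZ meets line KR ⇒ X = (-18/5, -23/5)
X = K + t·(R−K) with t = 4/5, so KX:XR = t:(1−t) = 4/5:1/5

KX:XR = 4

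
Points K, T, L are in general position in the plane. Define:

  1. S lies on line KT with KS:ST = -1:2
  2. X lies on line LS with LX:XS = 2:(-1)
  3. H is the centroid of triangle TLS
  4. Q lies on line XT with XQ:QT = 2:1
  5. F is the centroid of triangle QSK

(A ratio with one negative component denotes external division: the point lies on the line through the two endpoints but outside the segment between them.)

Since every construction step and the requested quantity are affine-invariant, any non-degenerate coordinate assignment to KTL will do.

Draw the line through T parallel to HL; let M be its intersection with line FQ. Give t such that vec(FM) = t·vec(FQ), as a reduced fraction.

t = 4

Choose coordinates K = (0, 0), T = (1, 0), L = (0, 1).
1. S lies on line KT with KS:ST = -1:2 ⇒ S = (-1, 0)
2. X lies on line LS with LX:XS = 2:(-1) ⇒ X = (-2, -1)
3. H is the centroid of triangle TLS ⇒ H = (0, 1/3)
4. Q lies on line XT with XQ:QT = 2:1 ⇒ Q = (0, -1/3)
5. F is the centroid of triangle QSK ⇒ F = (-1/3, -1/9)
through T parallel to HL: direction (0, 2/3); meets FQ at M = (1, -1)
M = F + t·(Q−F) with t = 4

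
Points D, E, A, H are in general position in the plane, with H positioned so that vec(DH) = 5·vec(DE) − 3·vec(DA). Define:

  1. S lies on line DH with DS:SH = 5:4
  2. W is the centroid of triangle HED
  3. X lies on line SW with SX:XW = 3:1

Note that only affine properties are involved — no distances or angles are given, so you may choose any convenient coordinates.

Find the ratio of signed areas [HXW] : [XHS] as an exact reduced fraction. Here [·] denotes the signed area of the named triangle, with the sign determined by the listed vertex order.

[HXW]:[XHS] = 1/3

Set D = (0, 0), E = (1, 0), A = (0, 1), H = (5, -3); any affine frame gives the same invariant.
1. S lies on line DH with DS:SH = 5:4 ⇒ S = (25/9, -5/3)
2. W is the centroid of triangle HED ⇒ W = (2, -1)
3. X lies on line SW with SX:XW = 3:1 ⇒ X = (79/36, -7/6)
2·[HXW] = -1/9, 2·[XHS] = -1/3
[HXW]:[XHS] = -1/9:-1/3 = 1/3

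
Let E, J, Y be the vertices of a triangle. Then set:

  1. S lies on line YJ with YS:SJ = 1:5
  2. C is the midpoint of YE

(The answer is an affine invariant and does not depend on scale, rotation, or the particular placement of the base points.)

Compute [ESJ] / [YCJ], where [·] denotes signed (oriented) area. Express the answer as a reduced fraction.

[ESJ]:[YCJ] = -5/3

Choose coordinates E = (0, 0), J = (1, 0), Y = (0, 1).
1. S lies on line YJ with YS:SJ = 1:5 ⇒ S = (1/6, 5/6)
2. C is the midpoint of YE ⇒ C = (0, 1/2)
2·[ESJ] = -5/6, 2·[YCJ] = 1/2
[ESJ]:[YCJ] = -5/6:1/2 = -5/3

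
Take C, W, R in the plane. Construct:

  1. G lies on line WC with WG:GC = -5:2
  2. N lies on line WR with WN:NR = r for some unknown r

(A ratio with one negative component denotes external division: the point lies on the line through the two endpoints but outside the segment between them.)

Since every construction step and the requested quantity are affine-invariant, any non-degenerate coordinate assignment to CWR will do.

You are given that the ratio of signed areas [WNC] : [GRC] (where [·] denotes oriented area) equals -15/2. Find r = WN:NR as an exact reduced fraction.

Assign C = (0, 0), W = (1, 0), R = (0, 1) — the answer is frame-independent, so this choice is without loss of generality.
1. G lies on line WC with WG:GC = -5:2 ⇒ G = (-2/3, 0)
2. With WN:NR = r, write λ = r/(r+1) so N = W + λ·(R−W); N is affine-linear in λ
Every point depending on N is an affine combination of N and λ-independent points, so each such coordinate is linear in λ; the λ² term in each signed area is a multiple of (R−W)×(R−W) = 0, so 2·[WNC] and 2·[GRC] are each linear in λ. Evaluating at λ=0 and λ=1:
  2·[WNC] = λ,   2·[GRC] = -2/3
So [WNC]:[GRC] = (λ) / (-2/3). Setting this equal to -15/2:
  λ = -15/2·(-2/3)  ⇒  λ = 5
Then r = λ/(1−λ) = (5)/(-4) = -5/4. Check: with r = -5/4, N = (-4, 5) and [WNC]:[GRC] = -15/2 as required.

r = -5/4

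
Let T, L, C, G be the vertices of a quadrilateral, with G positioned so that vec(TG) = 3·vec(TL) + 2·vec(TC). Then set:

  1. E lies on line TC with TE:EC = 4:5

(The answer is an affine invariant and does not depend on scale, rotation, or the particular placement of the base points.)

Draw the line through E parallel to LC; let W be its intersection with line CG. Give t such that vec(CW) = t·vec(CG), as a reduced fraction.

Choose coordinates T = (0, 0), L = (1, 0), C = (0, 1), G = (3, 2).
1. E lies on line TC with TE:EC = 4:5 ⇒ E = (0, 4/9)
through E parallel to LC: direction (-1, 1); meets CG at W = (-5/12, 31/36)
W = C + t·(G−C) with t = -5/36

t = -5/36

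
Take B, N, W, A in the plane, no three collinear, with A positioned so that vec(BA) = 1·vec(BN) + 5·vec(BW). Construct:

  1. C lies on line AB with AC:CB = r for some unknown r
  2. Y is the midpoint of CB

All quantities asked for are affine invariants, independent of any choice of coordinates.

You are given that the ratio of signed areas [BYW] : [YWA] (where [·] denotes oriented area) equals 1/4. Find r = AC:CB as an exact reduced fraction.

r = -5/2

Choose coordinates B = (0, 0), N = (1, 0), W = (0, 1), A = (1, 5).
1. With AC:CB = r, write λ = r/(r+1) so C = A + λ·(B−A); C is affine-linear in λ
2. Y is the midpoint of CB ⇒ Y is an affine combination of earlier points and hence also affine-linear in λ
Every point depending on C is an affine combination of C and λ-independent points, so each such coordinate is linear in λ; the λ² term in each signed area is a multiple of (B−A)×(B−A) = 0, so 2·[BYW] and 2·[YWA] are each linear in λ. Evaluating at λ=0 and λ=1:
  2·[BYW] = -1/2·λ + 1/2,   2·[YWA] = -1/2·λ − 1/2
So [BYW]:[YWA] = (-1/2·λ + 1/2) / (-1/2·λ − 1/2). Setting this equal to 1/4:
  -1/2·λ + 1/2 = 1/4·(-1/2·λ − 1/2)  ⇒  λ = 5/3
Then r = λ/(1−λ) = (5/3)/(-2/3) = -5/2. Check: with r = -5/2, C = (-2/3, -10/3) and [BYW]:[YWA] = 1/4 as required.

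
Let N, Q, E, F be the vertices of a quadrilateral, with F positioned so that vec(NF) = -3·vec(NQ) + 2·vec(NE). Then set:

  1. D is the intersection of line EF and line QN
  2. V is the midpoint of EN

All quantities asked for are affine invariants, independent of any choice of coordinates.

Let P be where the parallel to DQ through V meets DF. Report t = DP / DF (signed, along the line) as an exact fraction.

t = 1/4

Choose coordinates N = (0, 0), Q = (1, 0), E = (0, 1), F = (-3, 2).
1. D is the intersection of line EF and line QN ⇒ D = (3, 0)
2. V is the midpoint of EN ⇒ V = (0, 1/2)
through V parallel to DQ: direction (-2, 0); meets DF at P = (3/2, 1/2)
P = D + t·(F−D) with t = 1/4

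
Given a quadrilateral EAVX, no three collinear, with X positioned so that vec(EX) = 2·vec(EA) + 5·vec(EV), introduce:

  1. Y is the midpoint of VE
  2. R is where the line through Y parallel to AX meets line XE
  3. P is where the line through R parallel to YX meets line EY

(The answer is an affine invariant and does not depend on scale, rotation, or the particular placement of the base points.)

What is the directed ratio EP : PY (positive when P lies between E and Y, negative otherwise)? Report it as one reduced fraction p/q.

EP:PY = -1/11

Set E = (0, 0), A = (1, 0), V = (0, 1), X = (2, 5); any affine frame gives the same invariant.
1. Y is the midpoint of VE ⇒ Y = (0, 1/2)
2. R is where the line through Y parallel to AX meets line XE ⇒ R = (-1/5, -1/2)
3. P is where the line through R parallel to YX meets line EY ⇒ P = (0, -1/20)
P = E + t·(Y−E) with t = -1/10, so EP:PY = t:(1−t) = -1/10:11/10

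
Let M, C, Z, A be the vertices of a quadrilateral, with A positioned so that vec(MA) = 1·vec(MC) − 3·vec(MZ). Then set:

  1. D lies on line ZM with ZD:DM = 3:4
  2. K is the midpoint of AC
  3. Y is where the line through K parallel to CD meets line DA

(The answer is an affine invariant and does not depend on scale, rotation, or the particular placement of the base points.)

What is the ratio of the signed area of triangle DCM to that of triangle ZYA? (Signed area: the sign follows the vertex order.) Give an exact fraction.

Work in coordinates with M = (0, 0), C = (1, 0), Z = (0, 1), A = (1, -3).
1. D lies on line ZM with ZD:DM = 3:4 ⇒ D = (0, 4/7)
2. K is the midpoint of AC ⇒ K = (1, -3/2)
3. Y is where the line through K parallel to CD meets line DA ⇒ Y = (1/2, -17/14)
2·[DCM] = -4/7, 2·[ZYA] = 3/14
[DCM]:[ZYA] = -4/7:3/14 = -8/3

[DCM]:[ZYA] = -8/3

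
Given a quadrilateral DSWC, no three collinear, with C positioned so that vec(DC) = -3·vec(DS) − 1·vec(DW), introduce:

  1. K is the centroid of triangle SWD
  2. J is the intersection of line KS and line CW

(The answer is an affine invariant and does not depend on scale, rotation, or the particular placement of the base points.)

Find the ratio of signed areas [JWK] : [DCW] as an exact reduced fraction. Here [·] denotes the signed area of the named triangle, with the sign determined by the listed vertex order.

Assign D = (0, 0), S = (1, 0), W = (0, 1), C = (-3, -1) — the answer is frame-independent, so this choice is without loss of generality.
1. K is the centroid of triangle SWD ⇒ K = (1/3, 1/3)
2. J is the intersection of line KS and line CW ⇒ J = (-3/7, 5/7)
2·[JWK] = -8/21, 2·[DCW] = -3
[JWK]:[DCW] = -8/21:-3 = 8/63

[JWK]:[DCW] = 8/63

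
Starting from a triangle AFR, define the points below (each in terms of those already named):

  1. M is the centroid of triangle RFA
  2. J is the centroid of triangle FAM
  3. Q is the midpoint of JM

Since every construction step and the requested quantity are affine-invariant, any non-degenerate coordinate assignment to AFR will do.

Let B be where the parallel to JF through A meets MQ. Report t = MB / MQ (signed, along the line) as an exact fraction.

Work in coordinates with A = (0, 0), F = (1, 0), R = (0, 1).
1. M is the centroid of triangle RFA ⇒ M = (1/3, 1/3)
2. J is the centroid of triangle FAM ⇒ J = (4/9, 1/9)
3. Q is the midpoint of JM ⇒ Q = (7/18, 2/9)
through A parallel to JF: direction (5/9, -1/9); meets MQ at B = (5/9, -1/9)
B = M + t·(Q−M) with t = 4

t = 4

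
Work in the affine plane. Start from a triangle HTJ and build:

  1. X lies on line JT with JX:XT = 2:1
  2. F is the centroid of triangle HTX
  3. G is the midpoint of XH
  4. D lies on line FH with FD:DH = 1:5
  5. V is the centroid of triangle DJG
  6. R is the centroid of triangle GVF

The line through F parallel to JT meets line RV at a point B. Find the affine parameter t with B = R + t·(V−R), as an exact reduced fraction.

Set H = (0, 0), T = (1, 0), J = (0, 1); any affine frame gives the same invariant.
1. X lies on line JT with JX:XT = 2:1 ⇒ X = (2/3, 1/3)
2. F is the centroid of triangle HTX ⇒ F = (5/9, 1/9)
3. G is the midpoint of XH ⇒ G = (1/3, 1/6)
4. D lies on line FH with FD:DH = 1:5 ⇒ D = (25/54, 5/54)
5. V is the centroid of triangle DJG ⇒ V = (43/162, 34/81)
6. R is the centroid of triangle GVF ⇒ R = (187/486, 113/486)
through F parallel to JT: direction (1, -1); meets RV at B = (59/198, 73/198)
B = R + t·(V−R) with t = 8/11

t = 8/11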